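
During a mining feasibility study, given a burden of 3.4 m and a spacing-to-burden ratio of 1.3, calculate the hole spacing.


4.42 m

Spacing = burden * ratio
= 3.4 * 1.3
= 4.42 m


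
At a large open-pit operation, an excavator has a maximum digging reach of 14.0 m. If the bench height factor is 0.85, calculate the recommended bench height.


11.9 m

Bench height = reach * factor
= 14.0 * 0.85
= 11.9 m


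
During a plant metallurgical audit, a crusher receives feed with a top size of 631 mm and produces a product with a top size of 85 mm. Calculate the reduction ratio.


7.4235

Reduction ratio = feed size / product size
= 631 / 85
= 7.4235


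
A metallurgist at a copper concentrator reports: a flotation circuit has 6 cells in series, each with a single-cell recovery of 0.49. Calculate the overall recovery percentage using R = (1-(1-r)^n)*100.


98.2404%

Complement of single-cell recovery:
1 - r = 1 - 0.49 = 0.51
Raise to power n:
(1 - r)^6 = 0.51^6 = 0.0175962878
Overall recovery:
R = (1 - 0.0175962878) * 100
= 98.2404%


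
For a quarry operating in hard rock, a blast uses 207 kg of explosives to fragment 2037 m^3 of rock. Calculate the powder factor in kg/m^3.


0.1016 kg/m^3

Powder factor = explosive mass / rock volume
= 207 / 2037
= 0.1016 kg/m^3


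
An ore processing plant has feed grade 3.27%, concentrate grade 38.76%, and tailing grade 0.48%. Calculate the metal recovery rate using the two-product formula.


Using the two-product formula:
R = 100 * c * (f - t) / (f * (c - t))
Numerator = 100 * 38.76 * (3.27 - 0.48)
= 100 * 38.76 * 2.79
= 10814.04
Denominator = 3.27 * (38.76 - 0.48)
= 3.27 * 38.28
= 125.1756
R = 10814.04 / 125.1756
= 86.391%

86.391%


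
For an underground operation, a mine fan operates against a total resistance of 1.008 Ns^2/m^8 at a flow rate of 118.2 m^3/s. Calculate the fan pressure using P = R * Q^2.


Compute Q^2:
Q^2 = 118.2^2 = 13971.24
Compute pressure:
P = R * Q^2 = 1.008 * 13971.24
= 14083.0099 Pa

14083.0099 Pa


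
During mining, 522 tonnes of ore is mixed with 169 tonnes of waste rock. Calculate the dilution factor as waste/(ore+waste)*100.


Total material = ore + waste
= 522 + 169 = 691 tonnes
Dilution = waste / total * 100
= 169 / 691 * 100
= 0.2445730825 * 100
= 24.4573%

24.4573%


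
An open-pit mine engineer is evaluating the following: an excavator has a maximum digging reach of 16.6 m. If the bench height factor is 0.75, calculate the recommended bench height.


12.45 m

Bench height = reach * factor
= 16.6 * 0.75
= 12.45 m


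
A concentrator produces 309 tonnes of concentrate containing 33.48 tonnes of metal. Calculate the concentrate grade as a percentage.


Grade = (metal in concentrate / concentrate mass) * 100
= (33.48 / 309) * 100
= 0.1083495146 * 100
= 10.835%

10.835%


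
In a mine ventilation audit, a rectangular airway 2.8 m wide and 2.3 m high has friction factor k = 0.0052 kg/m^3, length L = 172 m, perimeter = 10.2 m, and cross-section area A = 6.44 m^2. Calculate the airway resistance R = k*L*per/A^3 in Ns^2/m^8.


Compute the numerator:
k * L * per = 0.0052 * 172 * 10.2
= 9.12288
Compute the denominator:
A^3 = 6.44^3 = 267.089984
Resistance:
R = 9.12288 / 267.089984
= 0.0342 Ns^2/m^8

0.0342 Ns^2/m^8


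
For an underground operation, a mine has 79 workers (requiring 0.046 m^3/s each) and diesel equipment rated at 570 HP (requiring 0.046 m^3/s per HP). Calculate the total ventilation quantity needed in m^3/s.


29.854 m^3/s

Airflow for workers:
Q_people = 79 * 0.046 = 3.634 m^3/s
Airflow for diesel equipment:
Q_diesel = 570 * 0.046 = 26.22 m^3/s
Total ventilation:
Q_total = 3.634 + 26.22
= 29.854 m^3/s


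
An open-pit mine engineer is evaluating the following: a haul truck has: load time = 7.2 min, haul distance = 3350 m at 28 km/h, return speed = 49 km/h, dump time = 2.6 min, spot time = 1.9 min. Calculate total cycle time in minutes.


Convert haul speed to m/min: 28 * 1000/60 = 466.6666667 m/min
Haul time = 3350 / 466.6666667 = 7.178571429 min
Convert return speed to m/min: 49 * 1000/60 = 816.6666667 m/min
Return time = 3350 / 816.6666667 = 4.102040816 min
Total cycle time:
= 7.2 + 7.178571429 + 2.6 + 4.102040816 + 1.9
= 22.9806 min

22.9806 min


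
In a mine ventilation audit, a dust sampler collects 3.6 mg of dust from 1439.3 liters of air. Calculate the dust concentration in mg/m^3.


Convert liters to m^3: 1 m^3 = 1000 L
Concentration = mass / volume * 1000
= 3.6 / 1439.3 * 1000
= 0.002501215869 * 1000
= 2.5012 mg/m^3

2.5012 mg/m^3


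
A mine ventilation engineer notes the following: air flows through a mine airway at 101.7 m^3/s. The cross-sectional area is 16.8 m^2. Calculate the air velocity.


Velocity = flow rate / cross-sectional area
= 101.7 / 16.8
= 6.0536 m/s

6.0536 m/s


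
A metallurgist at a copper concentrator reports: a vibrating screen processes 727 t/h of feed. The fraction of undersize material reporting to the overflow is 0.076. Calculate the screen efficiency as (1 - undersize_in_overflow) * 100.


Screen efficiency = (1 - fraction of undersize in overflow) * 100
= (1 - 0.076) * 100
= 0.924 * 100
= 92.4%

92.4%


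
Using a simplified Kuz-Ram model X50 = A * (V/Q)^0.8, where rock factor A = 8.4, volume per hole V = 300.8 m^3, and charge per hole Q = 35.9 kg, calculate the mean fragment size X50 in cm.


46.0072 cm

Compute V/Q:
V/Q = 300.8 / 35.9 = 8.378830084
Raise to the power 0.8:
(V/Q)^0.8 = 8.378830084^0.8 = 5.477050013
Multiply by A:
X50 = 8.4 * 5.477050013
= 46.0072 cm


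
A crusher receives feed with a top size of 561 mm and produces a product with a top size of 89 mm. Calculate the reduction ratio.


6.3034

Reduction ratio = feed size / product size
= 561 / 89
= 6.3034


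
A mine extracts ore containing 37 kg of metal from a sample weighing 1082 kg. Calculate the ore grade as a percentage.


3.4196%

Ore grade = (metal mass / ore mass) * 100
= (37 / 1082) * 100
= 0.03419593346 * 100
= 3.4196%


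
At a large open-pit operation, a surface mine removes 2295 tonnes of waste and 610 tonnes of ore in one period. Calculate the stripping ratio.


3.7623

Stripping ratio = waste tonnage / ore tonnage
= 2295 / 610
= 3.7623


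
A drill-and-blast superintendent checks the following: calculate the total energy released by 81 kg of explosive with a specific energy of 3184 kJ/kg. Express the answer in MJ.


257.904 MJ

Energy = mass * specific_energy / 1000
= 81 * 3184 / 1000
= 257904 / 1000
= 257.904 MJ


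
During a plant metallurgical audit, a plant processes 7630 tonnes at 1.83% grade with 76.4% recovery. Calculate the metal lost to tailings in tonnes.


Total metal in feed:
= 7630 * 1.83 / 100 = 139.629 tonnes
Metal recovered:
= 139.629 * 76.4 / 100 = 106.676556 tonnes
Metal lost to tailings:
= 139.629 - 106.676556
= 32.9524 tonnes

32.9524 tonnes


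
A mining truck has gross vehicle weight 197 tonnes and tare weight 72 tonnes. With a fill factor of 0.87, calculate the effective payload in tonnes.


Maximum payload = gross - tare
= 197 - 72 = 125 tonnes
Effective payload = max payload * fill factor
= 125 * 0.87
= 108.75 tonnes

108.75 tonnes


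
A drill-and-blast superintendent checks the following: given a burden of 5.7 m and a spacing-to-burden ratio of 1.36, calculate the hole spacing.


7.752 m

Spacing = burden * ratio
= 5.7 * 1.36
= 7.752 m


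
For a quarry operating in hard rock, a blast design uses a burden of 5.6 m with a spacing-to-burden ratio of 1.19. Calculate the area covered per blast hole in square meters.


37.3184 m^2

First, find the spacing:
Spacing = burden * ratio = 5.6 * 1.19
= 6.664 m
Then, calculate the area:
Area = burden * spacing = 5.6 * 6.664
= 37.3184 m^2


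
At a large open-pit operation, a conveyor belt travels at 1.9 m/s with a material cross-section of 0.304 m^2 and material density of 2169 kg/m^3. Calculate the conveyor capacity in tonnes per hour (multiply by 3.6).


Volumetric flow = speed * area
= 1.9 * 0.304 = 0.5776 m^3/s
Mass flow = volumetric * density
= 0.5776 * 2169 = 1252.8144 kg/s
Convert to t/h: multiply by 3.6
Capacity = 1252.8144 * 3.6
= 4510.1318 t/h

4510.1318 t/h


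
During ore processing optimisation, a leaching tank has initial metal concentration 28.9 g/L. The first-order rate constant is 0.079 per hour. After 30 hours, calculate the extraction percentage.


Compute the exponent:
-k * t = -0.079 * 30 = -2.37
Remaining concentration:
C = 28.9 * exp(-2.37)
= 28.9 * 0.09348072628
= 2.701592989 g/L
Extracted = 28.9 - 2.701592989 = 26.19840701 g/L
Extraction % = 26.19840701 / 28.9 * 100
= 90.6519%

90.6519%


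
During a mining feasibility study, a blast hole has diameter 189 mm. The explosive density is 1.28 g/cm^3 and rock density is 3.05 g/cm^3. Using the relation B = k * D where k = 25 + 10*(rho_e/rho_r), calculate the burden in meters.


First, compute k:
rho_e / rho_r = 1.28 / 3.05 = 0.4196721311
k = 25 + 10 * 0.4196721311 = 29.19672131
Then, compute burden:
B = k * D / 1000 = 29.19672131 * 189 / 1000
= 5518.180328 / 1000
= 5.5182 m

5.5182 m


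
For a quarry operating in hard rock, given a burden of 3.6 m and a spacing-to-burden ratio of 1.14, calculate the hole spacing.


4.104 m

Spacing = burden * ratio
= 3.6 * 1.14
= 4.104 m


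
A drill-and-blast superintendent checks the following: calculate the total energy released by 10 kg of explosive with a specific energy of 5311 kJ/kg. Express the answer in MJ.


53.11 MJ

Energy = mass * specific_energy / 1000
= 10 * 5311 / 1000
= 53110 / 1000
= 53.11 MJ


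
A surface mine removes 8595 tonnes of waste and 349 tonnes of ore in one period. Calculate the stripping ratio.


24.6275

Stripping ratio = waste tonnage / ore tonnage
= 8595 / 349
= 24.6275


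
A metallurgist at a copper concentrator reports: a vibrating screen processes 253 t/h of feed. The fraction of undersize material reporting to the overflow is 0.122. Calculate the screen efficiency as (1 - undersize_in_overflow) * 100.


87.8%

Screen efficiency = (1 - fraction of undersize in overflow) * 100
= (1 - 0.122) * 100
= 0.878 * 100
= 87.8%


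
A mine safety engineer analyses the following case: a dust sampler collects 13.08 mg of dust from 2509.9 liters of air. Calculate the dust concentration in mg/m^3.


Convert liters to m^3: 1 m^3 = 1000 L
Concentration = mass / volume * 1000
= 13.08 / 2509.9 * 1000
= 0.005211363003 * 1000
= 5.2114 mg/m^3

5.2114 mg/m^3


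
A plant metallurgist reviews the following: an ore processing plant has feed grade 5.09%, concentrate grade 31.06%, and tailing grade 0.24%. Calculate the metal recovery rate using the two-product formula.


96.0269%

Using the two-product formula:
R = 100 * c * (f - t) / (f * (c - t))
Numerator = 100 * 31.06 * (5.09 - 0.24)
= 100 * 31.06 * 4.85
= 15064.1
Denominator = 5.09 * (31.06 - 0.24)
= 5.09 * 30.82
= 156.8738
R = 15064.1 / 156.8738
= 96.0269%


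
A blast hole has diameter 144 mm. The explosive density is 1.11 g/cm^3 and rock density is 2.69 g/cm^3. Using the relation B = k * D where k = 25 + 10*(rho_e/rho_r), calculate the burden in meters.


4.1942 m

First, compute k:
rho_e / rho_r = 1.11 / 2.69 = 0.4126394052
k = 25 + 10 * 0.4126394052 = 29.12639405
Then, compute burden:
B = k * D / 1000 = 29.12639405 * 144 / 1000
= 4194.200743 / 1000
= 4.1942 m


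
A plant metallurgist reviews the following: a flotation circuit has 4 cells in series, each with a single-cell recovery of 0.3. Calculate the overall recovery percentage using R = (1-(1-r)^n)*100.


Complement of single-cell recovery:
1 - r = 1 - 0.3 = 0.7
Raise to power n:
(1 - r)^4 = 0.7^4 = 0.2401
Overall recovery:
R = (1 - 0.2401) * 100
= 75.99%

75.99%


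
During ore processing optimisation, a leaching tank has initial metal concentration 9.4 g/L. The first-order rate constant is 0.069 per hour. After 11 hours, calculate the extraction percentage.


53.1866%

Compute the exponent:
-k * t = -0.069 * 11 = -0.759
Remaining concentration:
C = 9.4 * exp(-0.759)
= 9.4 * 0.4681343273
= 4.400462677 g/L
Extracted = 9.4 - 4.400462677 = 4.999537323 g/L
Extraction % = 4.999537323 / 9.4 * 100
= 53.1866%


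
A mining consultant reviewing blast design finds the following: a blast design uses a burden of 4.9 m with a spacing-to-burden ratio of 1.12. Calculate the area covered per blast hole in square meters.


First, find the spacing:
Spacing = burden * ratio = 4.9 * 1.12
= 5.488 m
Then, calculate the area:
Area = burden * spacing = 4.9 * 5.488
= 26.8912 m^2

26.8912 m^2


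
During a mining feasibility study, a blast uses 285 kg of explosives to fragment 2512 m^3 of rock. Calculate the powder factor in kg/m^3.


Powder factor = explosive mass / rock volume
= 285 / 2512
= 0.1135 kg/m^3

0.1135 kg/m^3


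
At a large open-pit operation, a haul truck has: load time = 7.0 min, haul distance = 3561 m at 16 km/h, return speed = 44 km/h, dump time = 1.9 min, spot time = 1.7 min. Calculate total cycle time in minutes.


28.8097 min

Convert haul speed to m/min: 16 * 1000/60 = 266.6666667 m/min
Haul time = 3561 / 266.6666667 = 13.35375 min
Convert return speed to m/min: 44 * 1000/60 = 733.3333333 m/min
Return time = 3561 / 733.3333333 = 4.855909091 min
Total cycle time:
= 7.0 + 13.35375 + 1.9 + 4.855909091 + 1.7
= 28.8097 min


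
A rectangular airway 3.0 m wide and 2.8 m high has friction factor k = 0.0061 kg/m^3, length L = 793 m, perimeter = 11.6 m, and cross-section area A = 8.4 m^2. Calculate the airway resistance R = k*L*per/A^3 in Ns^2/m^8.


Compute the numerator:
k * L * per = 0.0061 * 793 * 11.6
= 56.11268
Compute the denominator:
A^3 = 8.4^3 = 592.704
Resistance:
R = 56.11268 / 592.704
= 0.0947 Ns^2/m^8

0.0947 Ns^2/m^8


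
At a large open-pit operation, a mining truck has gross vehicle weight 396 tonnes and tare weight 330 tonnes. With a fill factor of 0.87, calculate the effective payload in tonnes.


57.42 tonnes

Maximum payload = gross - tare
= 396 - 330 = 66 tonnes
Effective payload = max payload * fill factor
= 66 * 0.87
= 57.42 tonnes


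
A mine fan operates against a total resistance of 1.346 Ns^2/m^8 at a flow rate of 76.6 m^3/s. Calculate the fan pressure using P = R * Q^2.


7897.7358 Pa

Compute Q^2:
Q^2 = 76.6^2 = 5867.56
Compute pressure:
P = R * Q^2 = 1.346 * 5867.56
= 7897.7358 Pa


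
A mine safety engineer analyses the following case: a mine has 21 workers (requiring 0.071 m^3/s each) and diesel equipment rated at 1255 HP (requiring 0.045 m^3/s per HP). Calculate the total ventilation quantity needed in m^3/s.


Airflow for workers:
Q_people = 21 * 0.071 = 1.491 m^3/s
Airflow for diesel equipment:
Q_diesel = 1255 * 0.045 = 56.475 m^3/s
Total ventilation:
Q_total = 1.491 + 56.475
= 57.966 m^3/s

57.966 m^3/s


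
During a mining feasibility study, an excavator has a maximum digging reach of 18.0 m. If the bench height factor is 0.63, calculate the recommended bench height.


11.34 m

Bench height = reach * factor
= 18.0 * 0.63
= 11.34 m


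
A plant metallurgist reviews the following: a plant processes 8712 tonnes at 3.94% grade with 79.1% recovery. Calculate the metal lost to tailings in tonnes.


71.7398 tonnes

Total metal in feed:
= 8712 * 3.94 / 100 = 343.2528 tonnes
Metal recovered:
= 343.2528 * 79.1 / 100 = 271.5129648 tonnes
Metal lost to tailings:
= 343.2528 - 271.5129648
= 71.7398 tonnes


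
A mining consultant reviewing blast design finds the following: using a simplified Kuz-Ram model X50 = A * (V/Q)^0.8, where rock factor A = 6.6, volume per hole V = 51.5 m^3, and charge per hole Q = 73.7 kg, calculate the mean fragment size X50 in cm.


Compute V/Q:
V/Q = 51.5 / 73.7 = 0.6987788331
Raise to the power 0.8:
(V/Q)^0.8 = 0.6987788331^0.8 = 0.7507092946
Multiply by A:
X50 = 6.6 * 0.7507092946
= 4.9547 cm

4.9547 cm


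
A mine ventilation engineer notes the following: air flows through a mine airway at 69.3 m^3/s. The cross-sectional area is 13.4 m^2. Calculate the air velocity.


Velocity = flow rate / cross-sectional area
= 69.3 / 13.4
= 5.1716 m/s

5.1716 m/s


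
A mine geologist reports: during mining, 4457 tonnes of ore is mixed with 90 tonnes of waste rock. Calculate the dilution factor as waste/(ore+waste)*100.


Total material = ore + waste
= 4457 + 90 = 4547 tonnes
Dilution = waste / total * 100
= 90 / 4547 * 100
= 0.01979327029 * 100
= 1.9793%

1.9793%


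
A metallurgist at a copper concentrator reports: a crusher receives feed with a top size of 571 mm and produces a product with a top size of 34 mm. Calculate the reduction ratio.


Reduction ratio = feed size / product size
= 571 / 34
= 16.7941

16.7941


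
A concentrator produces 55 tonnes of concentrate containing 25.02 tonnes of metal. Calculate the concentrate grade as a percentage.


45.4909%

Grade = (metal in concentrate / concentrate mass) * 100
= (25.02 / 55) * 100
= 0.4549090909 * 100
= 45.4909%


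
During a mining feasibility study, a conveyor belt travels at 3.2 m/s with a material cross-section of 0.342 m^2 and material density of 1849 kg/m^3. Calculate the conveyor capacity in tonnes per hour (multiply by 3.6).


Volumetric flow = speed * area
= 3.2 * 0.342 = 1.0944 m^3/s
Mass flow = volumetric * density
= 1.0944 * 1849 = 2023.5456 kg/s
Convert to t/h: multiply by 3.6
Capacity = 2023.5456 * 3.6
= 7284.7642 t/h

7284.7642 t/h


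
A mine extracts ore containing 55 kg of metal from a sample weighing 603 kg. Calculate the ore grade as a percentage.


9.1211%

Ore grade = (metal mass / ore mass) * 100
= (55 / 603) * 100
= 0.0912106136 * 100
= 9.1211%


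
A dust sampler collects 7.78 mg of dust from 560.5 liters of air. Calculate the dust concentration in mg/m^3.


13.8805 mg/m^3

Convert liters to m^3: 1 m^3 = 1000 L
Concentration = mass / volume * 1000
= 7.78 / 560.5 * 1000
= 0.01388046387 * 1000
= 13.8805 mg/m^3


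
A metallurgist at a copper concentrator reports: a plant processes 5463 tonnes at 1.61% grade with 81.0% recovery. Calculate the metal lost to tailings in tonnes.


16.7113 tonnes

Total metal in feed:
= 5463 * 1.61 / 100 = 87.9543 tonnes
Metal recovered:
= 87.9543 * 81.0 / 100 = 71.242983 tonnes
Metal lost to tailings:
= 87.9543 - 71.242983
= 16.7113 tonnes


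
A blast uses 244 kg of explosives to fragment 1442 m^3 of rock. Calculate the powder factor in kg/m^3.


0.1692 kg/m^3

Powder factor = explosive mass / rock volume
= 244 / 1442
= 0.1692 kg/m^3


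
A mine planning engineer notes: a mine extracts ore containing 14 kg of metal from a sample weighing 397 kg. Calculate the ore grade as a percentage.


Ore grade = (metal mass / ore mass) * 100
= (14 / 397) * 100
= 0.03526448363 * 100
= 3.5264%

3.5264%


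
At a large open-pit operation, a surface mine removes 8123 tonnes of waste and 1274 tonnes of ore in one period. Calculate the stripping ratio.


6.376

Stripping ratio = waste tonnage / ore tonnage
= 8123 / 1274
= 6.376


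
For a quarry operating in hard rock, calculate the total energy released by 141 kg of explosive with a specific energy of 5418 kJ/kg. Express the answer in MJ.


763.938 MJ

Energy = mass * specific_energy / 1000
= 141 * 5418 / 1000
= 763938 / 1000
= 763.938 MJ


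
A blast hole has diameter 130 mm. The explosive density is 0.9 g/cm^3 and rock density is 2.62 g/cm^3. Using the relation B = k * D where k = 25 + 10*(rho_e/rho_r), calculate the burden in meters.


3.6966 m

First, compute k:
rho_e / rho_r = 0.9 / 2.62 = 0.3435114504
k = 25 + 10 * 0.3435114504 = 28.4351145
Then, compute burden:
B = k * D / 1000 = 28.4351145 * 130 / 1000
= 3696.564885 / 1000
= 3.6966 m


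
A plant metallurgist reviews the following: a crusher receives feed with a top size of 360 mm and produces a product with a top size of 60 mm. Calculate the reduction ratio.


6.0

Reduction ratio = feed size / product size
= 360 / 60
= 6.0


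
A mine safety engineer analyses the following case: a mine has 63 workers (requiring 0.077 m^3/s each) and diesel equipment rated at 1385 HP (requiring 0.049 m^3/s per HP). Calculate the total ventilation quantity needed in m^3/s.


72.716 m^3/s

Airflow for workers:
Q_people = 63 * 0.077 = 4.851 m^3/s
Airflow for diesel equipment:
Q_diesel = 1385 * 0.049 = 67.865 m^3/s
Total ventilation:
Q_total = 4.851 + 67.865
= 72.716 m^3/s


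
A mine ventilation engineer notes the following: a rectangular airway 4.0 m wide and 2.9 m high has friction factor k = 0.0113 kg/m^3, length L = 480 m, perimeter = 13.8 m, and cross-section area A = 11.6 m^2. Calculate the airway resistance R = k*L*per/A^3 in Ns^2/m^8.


Compute the numerator:
k * L * per = 0.0113 * 480 * 13.8
= 74.8512
Compute the denominator:
A^3 = 11.6^3 = 1560.896
Resistance:
R = 74.8512 / 1560.896
= 0.048 Ns^2/m^8

0.048 Ns^2/m^8


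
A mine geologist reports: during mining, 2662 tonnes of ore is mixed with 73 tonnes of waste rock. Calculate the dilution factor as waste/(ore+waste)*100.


2.6691%

Total material = ore + waste
= 2662 + 73 = 2735 tonnes
Dilution = waste / total * 100
= 73 / 2735 * 100
= 0.02669104205 * 100
= 2.6691%


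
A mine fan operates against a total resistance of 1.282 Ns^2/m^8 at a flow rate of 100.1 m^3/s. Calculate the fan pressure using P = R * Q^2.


12845.6528 Pa

Compute Q^2:
Q^2 = 100.1^2 = 10020.01
Compute pressure:
P = R * Q^2 = 1.282 * 10020.01
= 12845.6528 Pa


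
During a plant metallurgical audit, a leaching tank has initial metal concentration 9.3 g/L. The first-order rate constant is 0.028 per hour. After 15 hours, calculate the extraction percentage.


Compute the exponent:
-k * t = -0.028 * 15 = -0.42
Remaining concentration:
C = 9.3 * exp(-0.42)
= 9.3 * 0.6570468198
= 6.110535424 g/L
Extracted = 9.3 - 6.110535424 = 3.189464576 g/L
Extraction % = 3.189464576 / 9.3 * 100
= 34.2953%

34.2953%


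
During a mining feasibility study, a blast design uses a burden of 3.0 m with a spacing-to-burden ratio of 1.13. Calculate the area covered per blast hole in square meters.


First, find the spacing:
Spacing = burden * ratio = 3.0 * 1.13
= 3.39 m
Then, calculate the area:
Area = burden * spacing = 3.0 * 3.39
= 10.17 m^2

10.17 m^2


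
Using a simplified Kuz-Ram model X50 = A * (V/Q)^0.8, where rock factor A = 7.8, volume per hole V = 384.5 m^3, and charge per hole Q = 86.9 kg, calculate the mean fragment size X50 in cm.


Compute V/Q:
V/Q = 384.5 / 86.9 = 4.424626007
Raise to the power 0.8:
(V/Q)^0.8 = 4.424626007^0.8 = 3.286254957
Multiply by A:
X50 = 7.8 * 3.286254957
= 25.6328 cm

25.6328 cm


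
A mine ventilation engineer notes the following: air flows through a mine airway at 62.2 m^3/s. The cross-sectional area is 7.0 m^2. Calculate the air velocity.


8.8857 m/s

Velocity = flow rate / cross-sectional area
= 62.2 / 7.0
= 8.8857 m/s


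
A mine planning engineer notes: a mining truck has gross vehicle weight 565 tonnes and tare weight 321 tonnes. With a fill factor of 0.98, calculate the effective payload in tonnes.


Maximum payload = gross - tare
= 565 - 321 = 244 tonnes
Effective payload = max payload * fill factor
= 244 * 0.98
= 239.12 tonnes

239.12 tonnes


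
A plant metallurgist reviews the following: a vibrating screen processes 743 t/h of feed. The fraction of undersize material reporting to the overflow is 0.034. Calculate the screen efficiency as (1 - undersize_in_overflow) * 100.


96.6%

Screen efficiency = (1 - fraction of undersize in overflow) * 100
= (1 - 0.034) * 100
= 0.966 * 100
= 96.6%


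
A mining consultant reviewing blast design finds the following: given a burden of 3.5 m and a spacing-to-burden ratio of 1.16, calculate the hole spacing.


4.06 m

Spacing = burden * ratio
= 3.5 * 1.16
= 4.06 m


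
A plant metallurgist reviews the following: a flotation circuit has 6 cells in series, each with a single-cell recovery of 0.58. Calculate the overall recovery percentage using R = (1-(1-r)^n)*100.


Complement of single-cell recovery:
1 - r = 1 - 0.58 = 0.42
Raise to power n:
(1 - r)^6 = 0.42^6 = 0.005489031744
Overall recovery:
R = (1 - 0.005489031744) * 100
= 99.4511%

99.4511%


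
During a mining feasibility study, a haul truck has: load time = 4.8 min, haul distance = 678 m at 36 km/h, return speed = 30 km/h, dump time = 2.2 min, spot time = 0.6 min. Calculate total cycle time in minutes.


10.086 min

Convert haul speed to m/min: 36 * 1000/60 = 600 m/min
Haul time = 678 / 600 = 1.13 min
Convert return speed to m/min: 30 * 1000/60 = 500 m/min
Return time = 678 / 500 = 1.356 min
Total cycle time:
= 4.8 + 1.13 + 2.2 + 1.356 + 0.6
= 10.086 min


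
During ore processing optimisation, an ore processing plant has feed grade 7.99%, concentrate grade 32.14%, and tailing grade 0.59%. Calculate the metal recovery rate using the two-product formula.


94.3477%

Using the two-product formula:
R = 100 * c * (f - t) / (f * (c - t))
Numerator = 100 * 32.14 * (7.99 - 0.59)
= 100 * 32.14 * 7.4
= 23783.6
Denominator = 7.99 * (32.14 - 0.59)
= 7.99 * 31.55
= 252.0845
R = 23783.6 / 252.0845
= 94.3477%


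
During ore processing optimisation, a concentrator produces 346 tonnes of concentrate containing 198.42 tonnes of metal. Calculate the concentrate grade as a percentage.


Grade = (metal in concentrate / concentrate mass) * 100
= (198.42 / 346) * 100
= 0.5734682081 * 100
= 57.3468%

57.3468%


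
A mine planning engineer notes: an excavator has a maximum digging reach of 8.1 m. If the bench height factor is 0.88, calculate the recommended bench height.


7.128 m

Bench height = reach * factor
= 8.1 * 0.88
= 7.128 m


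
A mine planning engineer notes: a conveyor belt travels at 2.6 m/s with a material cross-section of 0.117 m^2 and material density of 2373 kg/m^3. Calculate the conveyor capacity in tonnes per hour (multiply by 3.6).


Volumetric flow = speed * area
= 2.6 * 0.117 = 0.3042 m^3/s
Mass flow = volumetric * density
= 0.3042 * 2373 = 721.8666 kg/s
Convert to t/h: multiply by 3.6
Capacity = 721.8666 * 3.6
= 2598.7198 t/h

2598.7198 t/h


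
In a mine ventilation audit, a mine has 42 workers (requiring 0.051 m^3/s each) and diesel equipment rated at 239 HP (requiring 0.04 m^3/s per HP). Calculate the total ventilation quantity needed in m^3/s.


Airflow for workers:
Q_people = 42 * 0.051 = 2.142 m^3/s
Airflow for diesel equipment:
Q_diesel = 239 * 0.04 = 9.56 m^3/s
Total ventilation:
Q_total = 2.142 + 9.56
= 11.702 m^3/s

11.702 m^3/s


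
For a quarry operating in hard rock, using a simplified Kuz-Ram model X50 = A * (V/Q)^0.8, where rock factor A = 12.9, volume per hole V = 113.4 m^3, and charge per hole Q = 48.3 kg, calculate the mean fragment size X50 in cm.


25.5342 cm

Compute V/Q:
V/Q = 113.4 / 48.3 = 2.347826087
Raise to the power 0.8:
(V/Q)^0.8 = 2.347826087^0.8 = 1.979396231
Multiply by A:
X50 = 12.9 * 1.979396231
= 25.5342 cm


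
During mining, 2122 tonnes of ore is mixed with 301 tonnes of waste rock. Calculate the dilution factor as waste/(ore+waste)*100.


12.4226%

Total material = ore + waste
= 2122 + 301 = 2423 tonnes
Dilution = waste / total * 100
= 301 / 2423 * 100
= 0.1242261659 * 100
= 12.4226%


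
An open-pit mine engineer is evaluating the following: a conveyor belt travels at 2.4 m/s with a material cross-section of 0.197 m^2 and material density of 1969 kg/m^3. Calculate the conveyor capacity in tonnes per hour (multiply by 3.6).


Volumetric flow = speed * area
= 2.4 * 0.197 = 0.4728 m^3/s
Mass flow = volumetric * density
= 0.4728 * 1969 = 930.9432 kg/s
Convert to t/h: multiply by 3.6
Capacity = 930.9432 * 3.6
= 3351.3955 t/h

3351.3955 t/h


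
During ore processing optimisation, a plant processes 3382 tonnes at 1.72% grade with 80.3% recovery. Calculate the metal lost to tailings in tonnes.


Total metal in feed:
= 3382 * 1.72 / 100 = 58.1704 tonnes
Metal recovered:
= 58.1704 * 80.3 / 100 = 46.7108312 tonnes
Metal lost to tailings:
= 58.1704 - 46.7108312
= 11.4596 tonnes

11.4596 tonnes


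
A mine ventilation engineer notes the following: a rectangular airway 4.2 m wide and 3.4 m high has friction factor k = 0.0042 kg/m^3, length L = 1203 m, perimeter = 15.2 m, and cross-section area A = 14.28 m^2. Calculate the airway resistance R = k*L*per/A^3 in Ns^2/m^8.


0.0264 Ns^2/m^8

Compute the numerator:
k * L * per = 0.0042 * 1203 * 15.2
= 76.79952
Compute the denominator:
A^3 = 14.28^3 = 2911.954752
Resistance:
R = 76.79952 / 2911.954752
= 0.0264 Ns^2/m^8


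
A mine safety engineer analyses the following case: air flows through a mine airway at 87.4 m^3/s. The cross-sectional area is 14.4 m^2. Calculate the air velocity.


Velocity = flow rate / cross-sectional area
= 87.4 / 14.4
= 6.0694 m/s

6.0694 m/s


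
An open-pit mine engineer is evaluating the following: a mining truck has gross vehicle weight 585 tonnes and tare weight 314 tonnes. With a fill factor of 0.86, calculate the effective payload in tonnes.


233.06 tonnes

Maximum payload = gross - tare
= 585 - 314 = 271 tonnes
Effective payload = max payload * fill factor
= 271 * 0.86
= 233.06 tonnes


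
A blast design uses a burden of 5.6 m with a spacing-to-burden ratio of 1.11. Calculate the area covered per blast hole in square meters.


34.8096 m^2

First, find the spacing:
Spacing = burden * ratio = 5.6 * 1.11
= 6.216 m
Then, calculate the area:
Area = burden * spacing = 5.6 * 6.216
= 34.8096 m^2


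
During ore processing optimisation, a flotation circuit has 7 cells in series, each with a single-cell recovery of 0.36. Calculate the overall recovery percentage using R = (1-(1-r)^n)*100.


Complement of single-cell recovery:
1 - r = 1 - 0.36 = 0.64
Raise to power n:
(1 - r)^7 = 0.64^7 = 0.04398046511
Overall recovery:
R = (1 - 0.04398046511) * 100
= 95.602%

95.602%


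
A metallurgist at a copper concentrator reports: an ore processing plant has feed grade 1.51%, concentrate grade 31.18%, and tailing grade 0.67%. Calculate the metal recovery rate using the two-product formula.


Using the two-product formula:
R = 100 * c * (f - t) / (f * (c - t))
Numerator = 100 * 31.18 * (1.51 - 0.67)
= 100 * 31.18 * 0.84
= 2619.12
Denominator = 1.51 * (31.18 - 0.67)
= 1.51 * 30.51
= 46.0701
R = 2619.12 / 46.0701
= 56.8508%

56.8508%


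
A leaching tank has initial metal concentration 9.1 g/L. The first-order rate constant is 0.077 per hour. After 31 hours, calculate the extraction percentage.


Compute the exponent:
-k * t = -0.077 * 31 = -2.387
Remaining concentration:
C = 9.1 * exp(-2.387)
= 9.1 * 0.09190498568
= 0.8363353696 g/L
Extracted = 9.1 - 0.8363353696 = 8.26366463 g/L
Extraction % = 8.26366463 / 9.1 * 100
= 90.8095%

90.8095%


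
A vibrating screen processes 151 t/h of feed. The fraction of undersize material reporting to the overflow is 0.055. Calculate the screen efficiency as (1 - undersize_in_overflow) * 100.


94.5%

Screen efficiency = (1 - fraction of undersize in overflow) * 100
= (1 - 0.055) * 100
= 0.945 * 100
= 94.5%


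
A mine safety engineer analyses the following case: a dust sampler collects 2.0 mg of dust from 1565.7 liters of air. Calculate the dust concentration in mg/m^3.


1.2774 mg/m^3

Convert liters to m^3: 1 m^3 = 1000 L
Concentration = mass / volume * 1000
= 2.0 / 1565.7 * 1000
= 0.001277383918 * 1000
= 1.2774 mg/m^3


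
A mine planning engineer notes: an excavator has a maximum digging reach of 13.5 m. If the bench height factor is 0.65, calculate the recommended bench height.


8.775 m

Bench height = reach * factor
= 13.5 * 0.65
= 8.775 m


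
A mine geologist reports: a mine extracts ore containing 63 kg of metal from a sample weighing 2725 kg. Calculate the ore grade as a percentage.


Ore grade = (metal mass / ore mass) * 100
= (63 / 2725) * 100
= 0.02311926606 * 100
= 2.3119%

2.3119%


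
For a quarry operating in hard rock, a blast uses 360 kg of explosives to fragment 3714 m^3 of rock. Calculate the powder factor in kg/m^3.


Powder factor = explosive mass / rock volume
= 360 / 3714
= 0.0969 kg/m^3

0.0969 kg/m^3


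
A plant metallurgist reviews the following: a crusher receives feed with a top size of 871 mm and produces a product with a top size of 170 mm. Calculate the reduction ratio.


5.1235

Reduction ratio = feed size / product size
= 871 / 170
= 5.1235


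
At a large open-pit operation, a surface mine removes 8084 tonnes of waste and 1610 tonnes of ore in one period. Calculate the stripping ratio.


Stripping ratio = waste tonnage / ore tonnage
= 8084 / 1610
= 5.0211

5.0211


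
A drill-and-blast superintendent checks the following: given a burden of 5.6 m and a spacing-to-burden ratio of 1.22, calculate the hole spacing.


Spacing = burden * ratio
= 5.6 * 1.22
= 6.832 m

6.832 m


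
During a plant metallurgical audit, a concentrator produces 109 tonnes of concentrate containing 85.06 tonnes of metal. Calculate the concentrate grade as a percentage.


Grade = (metal in concentrate / concentrate mass) * 100
= (85.06 / 109) * 100
= 0.7803669725 * 100
= 78.0367%

78.0367%


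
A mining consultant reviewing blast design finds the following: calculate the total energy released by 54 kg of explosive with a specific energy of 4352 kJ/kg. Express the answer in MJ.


Energy = mass * specific_energy / 1000
= 54 * 4352 / 1000
= 235008 / 1000
= 235.008 MJ

235.008 MJ


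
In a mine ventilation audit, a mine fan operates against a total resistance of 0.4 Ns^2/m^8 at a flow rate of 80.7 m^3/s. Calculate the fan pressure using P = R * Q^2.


Compute Q^2:
Q^2 = 80.7^2 = 6512.49
Compute pressure:
P = R * Q^2 = 0.4 * 6512.49
= 2604.996 Pa

2604.996 Pa


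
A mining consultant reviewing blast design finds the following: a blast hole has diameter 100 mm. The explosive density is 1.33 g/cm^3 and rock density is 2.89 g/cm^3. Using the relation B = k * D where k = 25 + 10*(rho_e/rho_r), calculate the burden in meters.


2.9602 m

First, compute k:
rho_e / rho_r = 1.33 / 2.89 = 0.4602076125
k = 25 + 10 * 0.4602076125 = 29.60207612
Then, compute burden:
B = k * D / 1000 = 29.60207612 * 100 / 1000
= 2960.207612 / 1000
= 2.9602 m


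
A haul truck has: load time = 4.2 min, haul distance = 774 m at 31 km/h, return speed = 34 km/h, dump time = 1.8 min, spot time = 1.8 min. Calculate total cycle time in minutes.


Convert haul speed to m/min: 31 * 1000/60 = 516.6666667 m/min
Haul time = 774 / 516.6666667 = 1.498064516 min
Convert return speed to m/min: 34 * 1000/60 = 566.6666667 m/min
Return time = 774 / 566.6666667 = 1.365882353 min
Total cycle time:
= 4.2 + 1.498064516 + 1.8 + 1.365882353 + 1.8
= 10.6639 min

10.6639 min


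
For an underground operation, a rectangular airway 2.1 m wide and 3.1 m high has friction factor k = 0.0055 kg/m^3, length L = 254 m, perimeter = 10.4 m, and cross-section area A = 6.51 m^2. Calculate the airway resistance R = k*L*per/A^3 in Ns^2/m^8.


Compute the numerator:
k * L * per = 0.0055 * 254 * 10.4
= 14.5288
Compute the denominator:
A^3 = 6.51^3 = 275.894451
Resistance:
R = 14.5288 / 275.894451
= 0.0527 Ns^2/m^8

0.0527 Ns^2/m^8


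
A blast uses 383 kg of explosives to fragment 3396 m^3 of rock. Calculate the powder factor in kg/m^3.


0.1128 kg/m^3

Powder factor = explosive mass / rock volume
= 383 / 3396
= 0.1128 kg/m^3


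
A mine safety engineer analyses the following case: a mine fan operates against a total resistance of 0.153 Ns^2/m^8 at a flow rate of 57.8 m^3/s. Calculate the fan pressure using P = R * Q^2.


Compute Q^2:
Q^2 = 57.8^2 = 3340.84
Compute pressure:
P = R * Q^2 = 0.153 * 3340.84
= 511.1485 Pa

511.1485 Pa


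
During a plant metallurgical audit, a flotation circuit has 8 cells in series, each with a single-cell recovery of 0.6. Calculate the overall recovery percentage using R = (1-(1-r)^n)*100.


99.9345%

Complement of single-cell recovery:
1 - r = 1 - 0.6 = 0.4
Raise to power n:
(1 - r)^8 = 0.4^8 = 0.00065536
Overall recovery:
R = (1 - 0.00065536) * 100
= 99.9345%


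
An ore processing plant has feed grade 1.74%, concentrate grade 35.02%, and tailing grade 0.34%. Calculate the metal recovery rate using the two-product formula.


Using the two-product formula:
R = 100 * c * (f - t) / (f * (c - t))
Numerator = 100 * 35.02 * (1.74 - 0.34)
= 100 * 35.02 * 1.4
= 4902.8
Denominator = 1.74 * (35.02 - 0.34)
= 1.74 * 34.68
= 60.3432
R = 4902.8 / 60.3432
= 81.2486%

81.2486%


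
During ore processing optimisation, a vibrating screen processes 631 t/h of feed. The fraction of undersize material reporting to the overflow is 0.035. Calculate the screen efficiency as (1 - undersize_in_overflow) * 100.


96.5%

Screen efficiency = (1 - fraction of undersize in overflow) * 100
= (1 - 0.035) * 100
= 0.965 * 100
= 96.5%


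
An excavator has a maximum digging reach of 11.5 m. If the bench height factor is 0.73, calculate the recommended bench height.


8.395 m

Bench height = reach * factor
= 11.5 * 0.73
= 8.395 m


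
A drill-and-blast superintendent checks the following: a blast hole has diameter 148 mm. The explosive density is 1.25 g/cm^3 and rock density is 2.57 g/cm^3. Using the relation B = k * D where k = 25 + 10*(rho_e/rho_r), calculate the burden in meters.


4.4198 m

First, compute k:
rho_e / rho_r = 1.25 / 2.57 = 0.486381323
k = 25 + 10 * 0.486381323 = 29.86381323
Then, compute burden:
B = k * D / 1000 = 29.86381323 * 148 / 1000
= 4419.844358 / 1000
= 4.4198 m


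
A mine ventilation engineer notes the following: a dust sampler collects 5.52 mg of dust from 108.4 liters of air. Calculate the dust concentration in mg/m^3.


50.9225 mg/m^3

Convert liters to m^3: 1 m^3 = 1000 L
Concentration = mass / volume * 1000
= 5.52 / 108.4 * 1000
= 0.05092250923 * 1000
= 50.9225 mg/m^3


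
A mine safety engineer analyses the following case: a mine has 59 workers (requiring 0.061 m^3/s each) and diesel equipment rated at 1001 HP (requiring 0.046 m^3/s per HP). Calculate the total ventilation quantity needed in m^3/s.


49.645 m^3/s

Airflow for workers:
Q_people = 59 * 0.061 = 3.599 m^3/s
Airflow for diesel equipment:
Q_diesel = 1001 * 0.046 = 46.046 m^3/s
Total ventilation:
Q_total = 3.599 + 46.046
= 49.645 m^3/s


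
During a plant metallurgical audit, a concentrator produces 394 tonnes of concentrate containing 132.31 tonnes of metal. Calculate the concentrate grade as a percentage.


33.5812%

Grade = (metal in concentrate / concentrate mass) * 100
= (132.31 / 394) * 100
= 0.3358121827 * 100
= 33.5812%


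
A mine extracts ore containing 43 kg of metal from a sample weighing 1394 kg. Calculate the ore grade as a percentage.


3.0846%

Ore grade = (metal mass / ore mass) * 100
= (43 / 1394) * 100
= 0.03084648494 * 100
= 3.0846%


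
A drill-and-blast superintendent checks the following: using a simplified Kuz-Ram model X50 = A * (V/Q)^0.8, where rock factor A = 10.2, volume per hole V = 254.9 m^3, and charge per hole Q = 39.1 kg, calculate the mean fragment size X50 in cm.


45.704 cm

Compute V/Q:
V/Q = 254.9 / 39.1 = 6.519181586
Raise to the power 0.8:
(V/Q)^0.8 = 6.519181586^0.8 = 4.48078868
Multiply by A:
X50 = 10.2 * 4.48078868
= 45.704 cm


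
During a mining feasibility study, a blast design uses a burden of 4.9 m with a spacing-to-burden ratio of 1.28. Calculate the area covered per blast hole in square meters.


First, find the spacing:
Spacing = burden * ratio = 4.9 * 1.28
= 6.272 m
Then, calculate the area:
Area = burden * spacing = 4.9 * 6.272
= 30.7328 m^2

30.7328 m^2


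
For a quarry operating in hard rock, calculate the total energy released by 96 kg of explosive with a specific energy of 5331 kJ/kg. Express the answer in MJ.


511.776 MJ

Energy = mass * specific_energy / 1000
= 96 * 5331 / 1000
= 511776 / 1000
= 511.776 MJ


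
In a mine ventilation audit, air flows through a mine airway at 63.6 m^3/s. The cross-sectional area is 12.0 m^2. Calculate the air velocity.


5.3 m/s

Velocity = flow rate / cross-sectional area
= 63.6 / 12.0
= 5.3 m/s
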